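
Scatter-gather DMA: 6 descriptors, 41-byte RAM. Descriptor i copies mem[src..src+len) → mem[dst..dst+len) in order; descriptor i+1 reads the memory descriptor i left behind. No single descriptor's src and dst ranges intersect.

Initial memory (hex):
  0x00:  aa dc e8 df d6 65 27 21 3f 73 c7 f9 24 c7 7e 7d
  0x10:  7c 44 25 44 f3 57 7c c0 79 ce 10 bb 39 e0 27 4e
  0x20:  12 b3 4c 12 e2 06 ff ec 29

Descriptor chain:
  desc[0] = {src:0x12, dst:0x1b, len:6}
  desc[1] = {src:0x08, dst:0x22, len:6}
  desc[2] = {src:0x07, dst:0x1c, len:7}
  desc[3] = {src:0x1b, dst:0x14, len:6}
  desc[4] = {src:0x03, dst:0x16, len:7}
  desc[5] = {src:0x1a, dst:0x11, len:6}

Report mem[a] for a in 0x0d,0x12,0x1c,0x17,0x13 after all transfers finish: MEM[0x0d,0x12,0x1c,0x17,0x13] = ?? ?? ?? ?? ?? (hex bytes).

#0 dst[0x1b+6] := {0x25,0x44,0xf3,0x57,0x7c,0xc0}
#1 dst[0x22+6] := {0x3f,0x73,0xc7,0xf9,0x24,0xc7}
#2 dst[0x1c+7] := {0x21,0x3f,0x73,0xc7,0xf9,0x24,0xc7}
#3 dst[0x14+6] := {0x25,0x21,0x3f,0x73,0xc7,0xf9}
#4 dst[0x16+7] := {0xdf,0xd6,0x65,0x27,0x21,0x3f,0x73}
#5 dst[0x11+6] := {0x21,0x3f,0x73,0x3f,0x73,0xc7}
query mem[0x0d]=0xc7, mem[0x12]=0x3f, mem[0x1c]=0x73, mem[0x17]=0xd6, mem[0x13]=0x73

MEM[0x0d,0x12,0x1c,0x17,0x13] = c7 3f 73 d6 73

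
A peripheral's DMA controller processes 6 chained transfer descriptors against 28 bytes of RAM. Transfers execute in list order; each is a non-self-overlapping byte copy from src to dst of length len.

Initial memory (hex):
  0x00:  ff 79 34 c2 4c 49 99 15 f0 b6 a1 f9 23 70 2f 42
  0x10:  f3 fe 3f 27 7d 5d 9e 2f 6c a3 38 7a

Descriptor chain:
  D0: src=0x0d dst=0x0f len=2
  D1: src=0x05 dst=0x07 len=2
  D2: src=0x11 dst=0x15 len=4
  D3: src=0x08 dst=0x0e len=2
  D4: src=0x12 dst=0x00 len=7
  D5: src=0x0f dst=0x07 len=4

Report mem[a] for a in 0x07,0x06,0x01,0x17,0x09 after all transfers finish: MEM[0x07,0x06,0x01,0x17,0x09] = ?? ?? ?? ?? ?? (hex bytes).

MEM[0x07,0x06,0x01,0x17,0x09] = b6 7d 27 27 fe

#0 dst[0x0f+2] := {0x70,0x2f}
#1 dst[0x07+2] := {0x49,0x99}
#2 dst[0x15+4] := {0xfe,0x3f,0x27,0x7d}
#3 dst[0x0e+2] := {0x99,0xb6}
#4 dst[0x00+7] := {0x3f,0x27,0x7d,0xfe,0x3f,0x27,0x7d}
#5 dst[0x07+4] := {0xb6,0x2f,0xfe,0x3f}
query mem[0x07]=0xb6, mem[0x06]=0x7d, mem[0x01]=0x27, mem[0x17]=0x27, mem[0x09]=0xfe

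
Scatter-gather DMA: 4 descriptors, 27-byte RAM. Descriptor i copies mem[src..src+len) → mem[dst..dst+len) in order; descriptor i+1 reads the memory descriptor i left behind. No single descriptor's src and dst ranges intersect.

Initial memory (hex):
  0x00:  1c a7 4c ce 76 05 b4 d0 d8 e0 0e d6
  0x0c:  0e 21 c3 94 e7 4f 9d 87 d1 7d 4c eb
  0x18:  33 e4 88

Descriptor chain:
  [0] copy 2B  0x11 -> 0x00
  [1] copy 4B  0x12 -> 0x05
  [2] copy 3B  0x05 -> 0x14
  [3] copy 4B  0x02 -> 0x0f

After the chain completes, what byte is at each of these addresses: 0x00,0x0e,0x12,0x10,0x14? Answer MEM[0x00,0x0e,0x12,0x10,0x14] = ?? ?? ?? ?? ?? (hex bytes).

[0] 0x11->0x00 len=2 : 4f 9d
[1] 0x12->0x05 len=4 : 9d 87 d1 7d
[2] 0x05->0x14 len=3 : 9d 87 d1
[3] 0x02->0x0f len=4 : 4c ce 76 9d
query mem[0x00]=0x4f, mem[0x0e]=0xc3, mem[0x12]=0x9d, mem[0x10]=0xce, mem[0x14]=0x9d

MEM[0x00,0x0e,0x12,0x10,0x14] = 4f c3 9d ce 9d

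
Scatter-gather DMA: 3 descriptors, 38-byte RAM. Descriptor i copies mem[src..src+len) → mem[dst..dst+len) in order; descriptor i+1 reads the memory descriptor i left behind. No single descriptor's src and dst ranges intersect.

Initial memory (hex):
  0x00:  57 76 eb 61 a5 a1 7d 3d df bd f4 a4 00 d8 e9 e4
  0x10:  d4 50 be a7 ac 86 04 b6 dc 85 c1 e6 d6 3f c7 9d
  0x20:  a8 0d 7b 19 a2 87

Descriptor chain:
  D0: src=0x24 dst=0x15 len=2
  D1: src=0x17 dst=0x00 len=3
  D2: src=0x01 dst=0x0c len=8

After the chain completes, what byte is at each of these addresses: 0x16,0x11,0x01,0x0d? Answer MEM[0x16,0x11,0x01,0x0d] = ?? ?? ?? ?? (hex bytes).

MEM[0x16,0x11,0x01,0x0d] = 87 7d dc 85

#0 dst[0x15+2] := {0xa2,0x87}
#1 dst[0x00+3] := {0xb6,0xdc,0x85}
#2 dst[0x0c+8] := {0xdc,0x85,0x61,0xa5,0xa1,0x7d,0x3d,0xdf}
query mem[0x16]=0x87, mem[0x11]=0x7d, mem[0x01]=0xdc, mem[0x0d]=0x85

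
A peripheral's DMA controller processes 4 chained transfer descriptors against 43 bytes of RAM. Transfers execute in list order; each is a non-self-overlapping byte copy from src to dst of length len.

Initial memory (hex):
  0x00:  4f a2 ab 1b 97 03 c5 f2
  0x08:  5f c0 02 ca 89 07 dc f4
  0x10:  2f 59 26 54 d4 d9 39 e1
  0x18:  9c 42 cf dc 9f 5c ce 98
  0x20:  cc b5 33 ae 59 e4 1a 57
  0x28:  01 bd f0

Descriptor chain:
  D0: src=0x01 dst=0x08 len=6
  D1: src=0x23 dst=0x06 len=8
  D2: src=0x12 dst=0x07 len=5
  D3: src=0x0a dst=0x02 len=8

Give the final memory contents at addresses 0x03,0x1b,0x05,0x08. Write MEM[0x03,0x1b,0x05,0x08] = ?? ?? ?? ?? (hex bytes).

MEM[0x03,0x1b,0x05,0x08] = 39 dc f0 2f

#0 dst[0x08+6] := {0xa2,0xab,0x1b,0x97,0x03,0xc5}
#1 dst[0x06+8] := {0xae,0x59,0xe4,0x1a,0x57,0x01,0xbd,0xf0}
#2 dst[0x07+5] := {0x26,0x54,0xd4,0xd9,0x39}
#3 dst[0x02+8] := {0xd9,0x39,0xbd,0xf0,0xdc,0xf4,0x2f,0x59}
query mem[0x03]=0x39, mem[0x1b]=0xdc, mem[0x05]=0xf0, mem[0x08]=0x2f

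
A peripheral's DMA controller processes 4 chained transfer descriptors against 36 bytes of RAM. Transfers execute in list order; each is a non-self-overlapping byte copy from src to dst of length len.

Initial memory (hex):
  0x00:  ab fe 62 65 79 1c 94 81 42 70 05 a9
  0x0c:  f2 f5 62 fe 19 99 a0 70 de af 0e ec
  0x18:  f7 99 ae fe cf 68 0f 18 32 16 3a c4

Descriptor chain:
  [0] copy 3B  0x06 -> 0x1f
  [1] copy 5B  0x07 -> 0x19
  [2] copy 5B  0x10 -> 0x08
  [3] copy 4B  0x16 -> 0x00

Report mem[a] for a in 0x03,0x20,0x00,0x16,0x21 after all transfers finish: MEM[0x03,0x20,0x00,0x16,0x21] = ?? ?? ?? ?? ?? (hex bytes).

MEM[0x03,0x20,0x00,0x16,0x21] = 81 81 0e 0e 42

  after D0: wrote 3B at 0x1f = 948142
  after D1: wrote 5B at 0x19 = 81427005a9
  after D2: wrote 5B at 0x08 = 1999a070de
  after D3: wrote 4B at 0x00 = 0eecf781
query mem[0x03]=0x81, mem[0x20]=0x81, mem[0x00]=0x0e, mem[0x16]=0x0e, mem[0x21]=0x42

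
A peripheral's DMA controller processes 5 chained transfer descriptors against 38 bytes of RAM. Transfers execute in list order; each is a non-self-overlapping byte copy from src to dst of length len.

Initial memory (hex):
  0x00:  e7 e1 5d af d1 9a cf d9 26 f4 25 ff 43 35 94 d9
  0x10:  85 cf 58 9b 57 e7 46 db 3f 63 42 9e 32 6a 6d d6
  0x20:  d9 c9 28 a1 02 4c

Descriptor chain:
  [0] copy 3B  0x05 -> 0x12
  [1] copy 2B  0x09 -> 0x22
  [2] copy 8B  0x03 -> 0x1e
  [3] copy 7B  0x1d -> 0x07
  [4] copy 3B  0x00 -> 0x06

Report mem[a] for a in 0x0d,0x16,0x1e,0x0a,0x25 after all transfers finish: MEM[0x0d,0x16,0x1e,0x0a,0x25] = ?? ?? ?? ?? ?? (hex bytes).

MEM[0x0d,0x16,0x1e,0x0a,0x25] = 26 46 af 9a 25

[0] 0x05->0x12 len=3 : 9a cf d9
[1] 0x09->0x22 len=2 : f4 25
[2] 0x03->0x1e len=8 : af d1 9a cf d9 26 f4 25
[3] 0x1d->0x07 len=7 : 6a af d1 9a cf d9 26
[4] 0x00->0x06 len=3 : e7 e1 5d
query mem[0x0d]=0x26, mem[0x16]=0x46, mem[0x1e]=0xaf, mem[0x0a]=0x9a, mem[0x25]=0x25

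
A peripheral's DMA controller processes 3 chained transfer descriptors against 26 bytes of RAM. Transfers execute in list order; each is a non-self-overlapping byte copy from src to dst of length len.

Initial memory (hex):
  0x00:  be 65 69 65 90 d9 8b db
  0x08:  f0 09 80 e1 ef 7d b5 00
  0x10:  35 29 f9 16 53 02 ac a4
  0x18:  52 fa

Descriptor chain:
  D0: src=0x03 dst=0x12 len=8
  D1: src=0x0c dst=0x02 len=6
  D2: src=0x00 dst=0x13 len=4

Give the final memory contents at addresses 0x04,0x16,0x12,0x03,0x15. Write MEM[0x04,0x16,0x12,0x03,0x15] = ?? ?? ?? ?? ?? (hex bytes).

#0 dst[0x12+8] := {0x65,0x90,0xd9,0x8b,0xdb,0xf0,0x09,0x80}
#1 dst[0x02+6] := {0xef,0x7d,0xb5,0x00,0x35,0x29}
#2 dst[0x13+4] := {0xbe,0x65,0xef,0x7d}
query mem[0x04]=0xb5, mem[0x16]=0x7d, mem[0x12]=0x65, mem[0x03]=0x7d, mem[0x15]=0xef

MEM[0x04,0x16,0x12,0x03,0x15] = b5 7d 65 7d ef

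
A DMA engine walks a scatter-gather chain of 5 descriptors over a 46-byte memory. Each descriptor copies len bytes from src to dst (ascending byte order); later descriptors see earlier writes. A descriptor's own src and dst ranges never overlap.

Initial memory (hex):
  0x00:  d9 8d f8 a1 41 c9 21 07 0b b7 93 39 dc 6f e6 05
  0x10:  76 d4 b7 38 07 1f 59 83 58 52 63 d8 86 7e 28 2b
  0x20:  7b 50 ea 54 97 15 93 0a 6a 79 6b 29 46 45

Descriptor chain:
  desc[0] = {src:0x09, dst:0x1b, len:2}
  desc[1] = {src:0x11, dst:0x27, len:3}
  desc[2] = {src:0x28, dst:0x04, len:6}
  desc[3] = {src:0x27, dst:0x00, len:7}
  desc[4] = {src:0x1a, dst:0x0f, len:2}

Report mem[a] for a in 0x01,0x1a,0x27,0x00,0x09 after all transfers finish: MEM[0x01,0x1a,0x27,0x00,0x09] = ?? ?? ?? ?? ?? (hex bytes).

D0: mem[0x1b..0x1c] <- [b7 93]
D1: mem[0x27..0x29] <- [d4 b7 38]
D2: mem[0x04..0x09] <- [b7 38 6b 29 46 45]
D3: mem[0x00..0x06] <- [d4 b7 38 6b 29 46 45]
D4: mem[0x0f..0x10] <- [63 b7]
query mem[0x01]=0xb7, mem[0x1a]=0x63, mem[0x27]=0xd4, mem[0x00]=0xd4, mem[0x09]=0x45

MEM[0x01,0x1a,0x27,0x00,0x09] = b7 63 d4 d4 45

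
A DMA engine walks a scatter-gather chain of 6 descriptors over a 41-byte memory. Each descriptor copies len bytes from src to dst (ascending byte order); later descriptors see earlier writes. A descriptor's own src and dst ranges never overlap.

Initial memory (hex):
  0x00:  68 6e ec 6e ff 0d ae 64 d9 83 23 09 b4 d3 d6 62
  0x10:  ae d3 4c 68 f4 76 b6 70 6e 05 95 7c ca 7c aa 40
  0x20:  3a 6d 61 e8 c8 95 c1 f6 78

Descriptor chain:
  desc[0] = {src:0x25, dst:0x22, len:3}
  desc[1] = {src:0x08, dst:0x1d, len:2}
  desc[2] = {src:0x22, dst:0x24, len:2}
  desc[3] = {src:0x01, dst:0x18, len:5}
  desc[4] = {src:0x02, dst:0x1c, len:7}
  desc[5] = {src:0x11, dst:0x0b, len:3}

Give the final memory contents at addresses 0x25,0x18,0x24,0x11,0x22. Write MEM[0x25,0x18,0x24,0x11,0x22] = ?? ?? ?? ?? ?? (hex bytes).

[0] 0x25->0x22 len=3 : 95 c1 f6
[1] 0x08->0x1d len=2 : d9 83
[2] 0x22->0x24 len=2 : 95 c1
[3] 0x01->0x18 len=5 : 6e ec 6e ff 0d
[4] 0x02->0x1c len=7 : ec 6e ff 0d ae 64 d9
[5] 0x11->0x0b len=3 : d3 4c 68
query mem[0x25]=0xc1, mem[0x18]=0x6e, mem[0x24]=0x95, mem[0x11]=0xd3, mem[0x22]=0xd9

MEM[0x25,0x18,0x24,0x11,0x22] = c1 6e 95 d3 d9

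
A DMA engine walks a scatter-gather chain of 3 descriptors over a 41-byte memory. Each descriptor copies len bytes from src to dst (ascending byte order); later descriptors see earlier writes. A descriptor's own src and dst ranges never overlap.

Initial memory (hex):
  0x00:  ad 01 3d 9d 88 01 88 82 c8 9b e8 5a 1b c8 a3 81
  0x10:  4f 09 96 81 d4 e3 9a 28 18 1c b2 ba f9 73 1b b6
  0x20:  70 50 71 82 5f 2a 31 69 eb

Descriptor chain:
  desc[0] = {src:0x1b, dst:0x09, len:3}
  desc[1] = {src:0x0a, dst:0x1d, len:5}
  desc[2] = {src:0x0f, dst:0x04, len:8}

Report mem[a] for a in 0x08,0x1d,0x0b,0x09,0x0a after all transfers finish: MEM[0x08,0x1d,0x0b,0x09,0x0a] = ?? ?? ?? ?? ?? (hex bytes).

MEM[0x08,0x1d,0x0b,0x09,0x0a] = 81 f9 9a d4 e3

  after D0: wrote 3B at 0x09 = baf973
  after D1: wrote 5B at 0x1d = f9731bc8a3
  after D2: wrote 8B at 0x04 = 814f099681d4e39a
query mem[0x08]=0x81, mem[0x1d]=0xf9, mem[0x0b]=0x9a, mem[0x09]=0xd4, mem[0x0a]=0xe3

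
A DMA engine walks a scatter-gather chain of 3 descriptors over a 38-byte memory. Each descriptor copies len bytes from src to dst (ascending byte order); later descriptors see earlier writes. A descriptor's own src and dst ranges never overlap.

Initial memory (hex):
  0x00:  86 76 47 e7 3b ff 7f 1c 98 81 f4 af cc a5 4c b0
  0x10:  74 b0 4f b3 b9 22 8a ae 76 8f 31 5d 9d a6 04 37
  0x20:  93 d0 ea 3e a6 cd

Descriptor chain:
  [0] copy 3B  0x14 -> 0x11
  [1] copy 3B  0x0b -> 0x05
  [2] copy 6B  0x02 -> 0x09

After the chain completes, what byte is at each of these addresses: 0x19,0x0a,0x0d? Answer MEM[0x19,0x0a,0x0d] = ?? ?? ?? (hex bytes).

MEM[0x19,0x0a,0x0d] = 8f e7 cc

[0] 0x14->0x11 len=3 : b9 22 8a
[1] 0x0b->0x05 len=3 : af cc a5
[2] 0x02->0x09 len=6 : 47 e7 3b af cc a5
query mem[0x19]=0x8f, mem[0x0a]=0xe7, mem[0x0d]=0xcc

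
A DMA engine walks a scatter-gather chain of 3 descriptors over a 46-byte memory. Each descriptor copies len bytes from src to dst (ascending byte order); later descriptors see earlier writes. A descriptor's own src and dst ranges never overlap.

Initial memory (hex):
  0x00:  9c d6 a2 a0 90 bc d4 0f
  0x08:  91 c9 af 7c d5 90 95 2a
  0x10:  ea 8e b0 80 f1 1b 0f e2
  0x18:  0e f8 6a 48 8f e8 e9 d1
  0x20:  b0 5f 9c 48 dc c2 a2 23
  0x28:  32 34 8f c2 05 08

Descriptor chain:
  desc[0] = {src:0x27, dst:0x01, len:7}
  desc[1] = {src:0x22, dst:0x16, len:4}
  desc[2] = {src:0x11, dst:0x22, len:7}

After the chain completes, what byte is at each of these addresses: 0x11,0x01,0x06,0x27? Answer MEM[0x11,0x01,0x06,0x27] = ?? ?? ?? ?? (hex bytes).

#0 dst[0x01+7] := {0x23,0x32,0x34,0x8f,0xc2,0x05,0x08}
#1 dst[0x16+4] := {0x9c,0x48,0xdc,0xc2}
#2 dst[0x22+7] := {0x8e,0xb0,0x80,0xf1,0x1b,0x9c,0x48}
query mem[0x11]=0x8e, mem[0x01]=0x23, mem[0x06]=0x05, mem[0x27]=0x9c

MEM[0x11,0x01,0x06,0x27] = 8e 23 05 9c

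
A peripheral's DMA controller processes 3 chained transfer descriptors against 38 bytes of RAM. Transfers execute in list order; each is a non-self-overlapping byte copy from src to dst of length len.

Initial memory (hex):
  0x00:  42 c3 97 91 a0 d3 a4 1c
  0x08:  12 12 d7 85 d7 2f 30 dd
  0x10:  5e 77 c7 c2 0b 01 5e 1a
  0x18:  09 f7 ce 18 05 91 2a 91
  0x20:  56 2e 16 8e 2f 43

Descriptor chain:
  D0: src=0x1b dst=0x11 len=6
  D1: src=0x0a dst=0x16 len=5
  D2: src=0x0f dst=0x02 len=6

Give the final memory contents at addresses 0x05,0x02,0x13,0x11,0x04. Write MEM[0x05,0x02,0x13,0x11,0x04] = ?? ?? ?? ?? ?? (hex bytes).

#0 dst[0x11+6] := {0x18,0x05,0x91,0x2a,0x91,0x56}
#1 dst[0x16+5] := {0xd7,0x85,0xd7,0x2f,0x30}
#2 dst[0x02+6] := {0xdd,0x5e,0x18,0x05,0x91,0x2a}
query mem[0x05]=0x05, mem[0x02]=0xdd, mem[0x13]=0x91, mem[0x11]=0x18, mem[0x04]=0x18

MEM[0x05,0x02,0x13,0x11,0x04] = 05 dd 91 18 18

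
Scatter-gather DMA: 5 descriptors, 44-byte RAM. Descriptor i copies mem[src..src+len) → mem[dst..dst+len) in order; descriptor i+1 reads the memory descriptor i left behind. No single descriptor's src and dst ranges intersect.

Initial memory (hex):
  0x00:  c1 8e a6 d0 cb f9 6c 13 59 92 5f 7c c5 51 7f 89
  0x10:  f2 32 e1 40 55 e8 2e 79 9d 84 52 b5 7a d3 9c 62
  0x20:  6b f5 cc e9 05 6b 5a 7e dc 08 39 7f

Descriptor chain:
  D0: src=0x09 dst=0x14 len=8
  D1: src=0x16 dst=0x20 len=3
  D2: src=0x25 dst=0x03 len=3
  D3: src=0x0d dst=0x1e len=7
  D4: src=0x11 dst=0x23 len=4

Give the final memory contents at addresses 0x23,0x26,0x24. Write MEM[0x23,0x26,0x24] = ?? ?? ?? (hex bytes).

#0 dst[0x14+8] := {0x92,0x5f,0x7c,0xc5,0x51,0x7f,0x89,0xf2}
#1 dst[0x20+3] := {0x7c,0xc5,0x51}
#2 dst[0x03+3] := {0x6b,0x5a,0x7e}
#3 dst[0x1e+7] := {0x51,0x7f,0x89,0xf2,0x32,0xe1,0x40}
#4 dst[0x23+4] := {0x32,0xe1,0x40,0x92}
query mem[0x23]=0x32, mem[0x26]=0x92, mem[0x24]=0xe1

MEM[0x23,0x26,0x24] = 32 92 e1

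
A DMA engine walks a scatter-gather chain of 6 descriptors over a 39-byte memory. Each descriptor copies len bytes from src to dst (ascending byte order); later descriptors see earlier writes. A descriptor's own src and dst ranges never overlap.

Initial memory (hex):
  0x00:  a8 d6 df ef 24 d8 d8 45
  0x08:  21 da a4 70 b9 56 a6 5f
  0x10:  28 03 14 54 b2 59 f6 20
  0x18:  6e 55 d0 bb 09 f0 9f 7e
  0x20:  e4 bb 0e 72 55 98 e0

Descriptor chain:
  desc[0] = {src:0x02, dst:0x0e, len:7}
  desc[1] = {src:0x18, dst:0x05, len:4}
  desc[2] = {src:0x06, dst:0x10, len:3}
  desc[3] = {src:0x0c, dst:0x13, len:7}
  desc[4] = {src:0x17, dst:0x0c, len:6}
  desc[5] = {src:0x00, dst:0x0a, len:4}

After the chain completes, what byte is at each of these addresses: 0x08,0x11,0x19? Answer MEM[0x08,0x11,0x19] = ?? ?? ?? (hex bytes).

D0: mem[0x0e..0x14] <- [df ef 24 d8 d8 45 21]
D1: mem[0x05..0x08] <- [6e 55 d0 bb]
D2: mem[0x10..0x12] <- [55 d0 bb]
D3: mem[0x13..0x19] <- [b9 56 df ef 55 d0 bb]
D4: mem[0x0c..0x11] <- [55 d0 bb d0 bb 09]
D5: mem[0x0a..0x0d] <- [a8 d6 df ef]
query mem[0x08]=0xbb, mem[0x11]=0x09, mem[0x19]=0xbb

MEM[0x08,0x11,0x19] = bb 09 bb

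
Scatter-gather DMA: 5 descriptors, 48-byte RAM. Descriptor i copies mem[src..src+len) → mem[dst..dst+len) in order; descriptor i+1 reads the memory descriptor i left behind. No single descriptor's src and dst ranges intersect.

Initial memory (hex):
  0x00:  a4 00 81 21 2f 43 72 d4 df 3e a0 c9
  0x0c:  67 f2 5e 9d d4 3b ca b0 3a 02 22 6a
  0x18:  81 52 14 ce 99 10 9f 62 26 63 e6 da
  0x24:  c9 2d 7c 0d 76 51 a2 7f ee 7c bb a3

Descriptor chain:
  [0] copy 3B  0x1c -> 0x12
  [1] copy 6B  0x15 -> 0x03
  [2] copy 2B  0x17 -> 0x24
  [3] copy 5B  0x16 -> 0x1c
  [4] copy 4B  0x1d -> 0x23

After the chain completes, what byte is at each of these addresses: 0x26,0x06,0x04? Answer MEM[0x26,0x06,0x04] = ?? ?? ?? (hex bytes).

MEM[0x26,0x06,0x04] = 14 81 22

[0] 0x1c->0x12 len=3 : 99 10 9f
[1] 0x15->0x03 len=6 : 02 22 6a 81 52 14
[2] 0x17->0x24 len=2 : 6a 81
[3] 0x16->0x1c len=5 : 22 6a 81 52 14
[4] 0x1d->0x23 len=4 : 6a 81 52 14
query mem[0x26]=0x14, mem[0x06]=0x81, mem[0x04]=0x22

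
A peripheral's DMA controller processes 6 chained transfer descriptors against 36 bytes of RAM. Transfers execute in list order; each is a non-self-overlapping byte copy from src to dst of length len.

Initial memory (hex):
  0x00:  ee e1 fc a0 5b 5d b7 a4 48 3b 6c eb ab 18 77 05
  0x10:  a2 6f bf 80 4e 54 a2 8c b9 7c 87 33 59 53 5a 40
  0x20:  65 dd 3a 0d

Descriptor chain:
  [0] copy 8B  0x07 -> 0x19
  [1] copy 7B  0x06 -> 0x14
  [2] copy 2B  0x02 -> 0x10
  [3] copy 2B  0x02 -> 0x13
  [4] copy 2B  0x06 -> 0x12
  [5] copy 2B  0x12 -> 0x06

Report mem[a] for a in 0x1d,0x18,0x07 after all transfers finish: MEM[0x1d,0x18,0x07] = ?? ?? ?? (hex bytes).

MEM[0x1d,0x18,0x07] = eb 6c a4

#0 dst[0x19+8] := {0xa4,0x48,0x3b,0x6c,0xeb,0xab,0x18,0x77}
#1 dst[0x14+7] := {0xb7,0xa4,0x48,0x3b,0x6c,0xeb,0xab}
#2 dst[0x10+2] := {0xfc,0xa0}
#3 dst[0x13+2] := {0xfc,0xa0}
#4 dst[0x12+2] := {0xb7,0xa4}
#5 dst[0x06+2] := {0xb7,0xa4}
query mem[0x1d]=0xeb, mem[0x18]=0x6c, mem[0x07]=0xa4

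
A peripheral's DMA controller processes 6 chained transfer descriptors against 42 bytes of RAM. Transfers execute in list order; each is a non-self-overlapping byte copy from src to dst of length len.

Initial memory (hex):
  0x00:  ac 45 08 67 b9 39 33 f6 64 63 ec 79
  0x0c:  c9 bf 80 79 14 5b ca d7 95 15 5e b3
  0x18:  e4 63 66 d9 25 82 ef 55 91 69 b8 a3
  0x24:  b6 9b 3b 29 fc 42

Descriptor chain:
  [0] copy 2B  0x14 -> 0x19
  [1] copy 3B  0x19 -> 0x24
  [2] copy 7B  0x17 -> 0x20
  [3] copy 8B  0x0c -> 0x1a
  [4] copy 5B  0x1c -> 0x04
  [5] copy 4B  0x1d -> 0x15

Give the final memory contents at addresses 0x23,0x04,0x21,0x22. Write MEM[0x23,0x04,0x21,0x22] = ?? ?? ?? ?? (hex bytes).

  after D0: wrote 2B at 0x19 = 9515
  after D1: wrote 3B at 0x24 = 9515d9
  after D2: wrote 7B at 0x20 = b3e49515d92582
  after D3: wrote 8B at 0x1a = c9bf8079145bcad7
  after D4: wrote 5B at 0x04 = 8079145bca
  after D5: wrote 4B at 0x15 = 79145bca
query mem[0x23]=0x15, mem[0x04]=0x80, mem[0x21]=0xd7, mem[0x22]=0x95

MEM[0x23,0x04,0x21,0x22] = 15 80 d7 95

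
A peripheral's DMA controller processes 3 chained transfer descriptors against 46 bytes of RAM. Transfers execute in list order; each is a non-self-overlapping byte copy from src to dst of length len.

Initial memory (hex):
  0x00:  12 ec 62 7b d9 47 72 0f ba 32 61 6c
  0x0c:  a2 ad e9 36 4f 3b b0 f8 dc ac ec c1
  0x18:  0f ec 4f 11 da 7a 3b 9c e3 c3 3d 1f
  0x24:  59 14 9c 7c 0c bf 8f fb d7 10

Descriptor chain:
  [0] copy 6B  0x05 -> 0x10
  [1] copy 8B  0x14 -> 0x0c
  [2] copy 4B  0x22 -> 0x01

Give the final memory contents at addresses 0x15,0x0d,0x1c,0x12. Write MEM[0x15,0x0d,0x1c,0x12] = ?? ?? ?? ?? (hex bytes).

[0] 0x05->0x10 len=6 : 47 72 0f ba 32 61
[1] 0x14->0x0c len=8 : 32 61 ec c1 0f ec 4f 11
[2] 0x22->0x01 len=4 : 3d 1f 59 14
query mem[0x15]=0x61, mem[0x0d]=0x61, mem[0x1c]=0xda, mem[0x12]=0x4f

MEM[0x15,0x0d,0x1c,0x12] = 61 61 da 4f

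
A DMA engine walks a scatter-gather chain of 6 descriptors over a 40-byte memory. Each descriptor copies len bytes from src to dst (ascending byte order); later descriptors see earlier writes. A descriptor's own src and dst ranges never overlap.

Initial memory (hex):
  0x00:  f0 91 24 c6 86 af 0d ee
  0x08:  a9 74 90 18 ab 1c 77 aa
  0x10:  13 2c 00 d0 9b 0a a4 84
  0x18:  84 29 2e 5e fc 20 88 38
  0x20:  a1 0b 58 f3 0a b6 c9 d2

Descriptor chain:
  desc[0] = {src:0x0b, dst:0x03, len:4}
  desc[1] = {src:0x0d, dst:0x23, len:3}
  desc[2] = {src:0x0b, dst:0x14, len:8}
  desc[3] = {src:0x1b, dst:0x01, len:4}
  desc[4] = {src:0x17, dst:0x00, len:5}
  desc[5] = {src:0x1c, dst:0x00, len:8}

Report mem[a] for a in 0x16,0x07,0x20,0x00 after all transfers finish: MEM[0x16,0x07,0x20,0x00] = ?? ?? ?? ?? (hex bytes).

MEM[0x16,0x07,0x20,0x00] = 1c 1c a1 fc

#0 dst[0x03+4] := {0x18,0xab,0x1c,0x77}
#1 dst[0x23+3] := {0x1c,0x77,0xaa}
#2 dst[0x14+8] := {0x18,0xab,0x1c,0x77,0xaa,0x13,0x2c,0x00}
#3 dst[0x01+4] := {0x00,0xfc,0x20,0x88}
#4 dst[0x00+5] := {0x77,0xaa,0x13,0x2c,0x00}
#5 dst[0x00+8] := {0xfc,0x20,0x88,0x38,0xa1,0x0b,0x58,0x1c}
query mem[0x16]=0x1c, mem[0x07]=0x1c, mem[0x20]=0xa1, mem[0x00]=0xfc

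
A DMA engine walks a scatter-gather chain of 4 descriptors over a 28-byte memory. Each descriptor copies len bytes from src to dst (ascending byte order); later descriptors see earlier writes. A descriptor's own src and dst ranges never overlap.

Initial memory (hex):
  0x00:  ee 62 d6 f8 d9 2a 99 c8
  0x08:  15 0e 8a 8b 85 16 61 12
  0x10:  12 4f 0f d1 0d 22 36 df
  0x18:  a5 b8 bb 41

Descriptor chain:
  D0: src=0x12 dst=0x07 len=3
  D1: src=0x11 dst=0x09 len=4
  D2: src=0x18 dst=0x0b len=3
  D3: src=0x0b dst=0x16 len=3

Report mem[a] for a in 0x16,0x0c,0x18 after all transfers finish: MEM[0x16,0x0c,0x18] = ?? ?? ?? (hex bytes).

MEM[0x16,0x0c,0x18] = a5 b8 bb

#0 dst[0x07+3] := {0x0f,0xd1,0x0d}
#1 dst[0x09+4] := {0x4f,0x0f,0xd1,0x0d}
#2 dst[0x0b+3] := {0xa5,0xb8,0xbb}
#3 dst[0x16+3] := {0xa5,0xb8,0xbb}
query mem[0x16]=0xa5, mem[0x0c]=0xb8, mem[0x18]=0xbb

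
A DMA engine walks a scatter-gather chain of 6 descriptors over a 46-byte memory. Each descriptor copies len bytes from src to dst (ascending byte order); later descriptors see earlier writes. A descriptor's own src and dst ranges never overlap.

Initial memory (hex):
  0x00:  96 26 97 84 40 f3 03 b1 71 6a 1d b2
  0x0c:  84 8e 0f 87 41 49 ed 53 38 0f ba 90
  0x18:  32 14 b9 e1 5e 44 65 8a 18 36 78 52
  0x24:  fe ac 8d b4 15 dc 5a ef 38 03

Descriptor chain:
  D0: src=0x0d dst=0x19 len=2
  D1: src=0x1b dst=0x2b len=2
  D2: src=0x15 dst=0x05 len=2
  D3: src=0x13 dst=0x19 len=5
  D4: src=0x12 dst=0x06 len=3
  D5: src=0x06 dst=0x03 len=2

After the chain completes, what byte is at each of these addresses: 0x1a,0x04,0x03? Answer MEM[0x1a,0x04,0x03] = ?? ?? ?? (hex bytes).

MEM[0x1a,0x04,0x03] = 38 53 ed

D0: mem[0x19..0x1a] <- [8e 0f]
D1: mem[0x2b..0x2c] <- [e1 5e]
D2: mem[0x05..0x06] <- [0f ba]
D3: mem[0x19..0x1d] <- [53 38 0f ba 90]
D4: mem[0x06..0x08] <- [ed 53 38]
D5: mem[0x03..0x04] <- [ed 53]
query mem[0x1a]=0x38, mem[0x04]=0x53, mem[0x03]=0xed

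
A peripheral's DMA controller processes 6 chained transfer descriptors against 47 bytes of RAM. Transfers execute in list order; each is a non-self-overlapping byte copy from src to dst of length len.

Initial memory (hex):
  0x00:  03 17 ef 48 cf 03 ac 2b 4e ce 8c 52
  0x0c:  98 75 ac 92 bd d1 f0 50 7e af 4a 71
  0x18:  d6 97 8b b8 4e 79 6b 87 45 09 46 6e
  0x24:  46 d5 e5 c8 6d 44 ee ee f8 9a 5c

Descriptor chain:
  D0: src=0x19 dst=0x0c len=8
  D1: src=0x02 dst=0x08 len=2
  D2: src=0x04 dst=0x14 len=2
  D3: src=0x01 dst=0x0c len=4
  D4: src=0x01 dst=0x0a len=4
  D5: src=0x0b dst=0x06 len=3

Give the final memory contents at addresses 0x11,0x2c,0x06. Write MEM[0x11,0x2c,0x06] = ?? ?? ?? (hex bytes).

[0] 0x19->0x0c len=8 : 97 8b b8 4e 79 6b 87 45
[1] 0x02->0x08 len=2 : ef 48
[2] 0x04->0x14 len=2 : cf 03
[3] 0x01->0x0c len=4 : 17 ef 48 cf
[4] 0x01->0x0a len=4 : 17 ef 48 cf
[5] 0x0b->0x06 len=3 : ef 48 cf
query mem[0x11]=0x6b, mem[0x2c]=0xf8, mem[0x06]=0xef

MEM[0x11,0x2c,0x06] = 6b f8 ef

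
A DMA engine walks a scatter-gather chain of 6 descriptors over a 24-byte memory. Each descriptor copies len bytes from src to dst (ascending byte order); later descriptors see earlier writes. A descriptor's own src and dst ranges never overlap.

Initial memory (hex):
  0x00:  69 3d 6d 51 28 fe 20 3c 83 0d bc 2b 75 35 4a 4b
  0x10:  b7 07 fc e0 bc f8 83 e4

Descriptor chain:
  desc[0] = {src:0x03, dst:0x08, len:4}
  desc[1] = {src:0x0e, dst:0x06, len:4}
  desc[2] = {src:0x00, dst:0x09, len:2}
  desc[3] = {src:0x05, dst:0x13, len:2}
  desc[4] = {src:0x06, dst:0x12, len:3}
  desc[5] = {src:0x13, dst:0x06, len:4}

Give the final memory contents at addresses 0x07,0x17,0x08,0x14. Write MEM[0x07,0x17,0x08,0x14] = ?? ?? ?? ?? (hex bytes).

#0 dst[0x08+4] := {0x51,0x28,0xfe,0x20}
#1 dst[0x06+4] := {0x4a,0x4b,0xb7,0x07}
#2 dst[0x09+2] := {0x69,0x3d}
#3 dst[0x13+2] := {0xfe,0x4a}
#4 dst[0x12+3] := {0x4a,0x4b,0xb7}
#5 dst[0x06+4] := {0x4b,0xb7,0xf8,0x83}
query mem[0x07]=0xb7, mem[0x17]=0xe4, mem[0x08]=0xf8, mem[0x14]=0xb7

MEM[0x07,0x17,0x08,0x14] = b7 e4 f8 b7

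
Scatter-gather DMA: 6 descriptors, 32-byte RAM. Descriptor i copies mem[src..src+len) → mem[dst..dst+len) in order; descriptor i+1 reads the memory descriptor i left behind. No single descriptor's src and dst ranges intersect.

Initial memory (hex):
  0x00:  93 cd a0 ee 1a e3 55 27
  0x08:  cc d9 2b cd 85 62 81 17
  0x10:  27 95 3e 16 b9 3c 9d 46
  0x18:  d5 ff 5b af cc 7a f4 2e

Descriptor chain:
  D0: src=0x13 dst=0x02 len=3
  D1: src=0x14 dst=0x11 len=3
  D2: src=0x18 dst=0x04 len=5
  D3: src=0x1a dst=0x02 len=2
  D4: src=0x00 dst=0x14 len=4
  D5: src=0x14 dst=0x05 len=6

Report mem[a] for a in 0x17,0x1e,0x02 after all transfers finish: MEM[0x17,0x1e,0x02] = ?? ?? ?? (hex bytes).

MEM[0x17,0x1e,0x02] = af f4 5b

D0: mem[0x02..0x04] <- [16 b9 3c]
D1: mem[0x11..0x13] <- [b9 3c 9d]
D2: mem[0x04..0x08] <- [d5 ff 5b af cc]
D3: mem[0x02..0x03] <- [5b af]
D4: mem[0x14..0x17] <- [93 cd 5b af]
D5: mem[0x05..0x0a] <- [93 cd 5b af d5 ff]
query mem[0x17]=0xaf, mem[0x1e]=0xf4, mem[0x02]=0x5b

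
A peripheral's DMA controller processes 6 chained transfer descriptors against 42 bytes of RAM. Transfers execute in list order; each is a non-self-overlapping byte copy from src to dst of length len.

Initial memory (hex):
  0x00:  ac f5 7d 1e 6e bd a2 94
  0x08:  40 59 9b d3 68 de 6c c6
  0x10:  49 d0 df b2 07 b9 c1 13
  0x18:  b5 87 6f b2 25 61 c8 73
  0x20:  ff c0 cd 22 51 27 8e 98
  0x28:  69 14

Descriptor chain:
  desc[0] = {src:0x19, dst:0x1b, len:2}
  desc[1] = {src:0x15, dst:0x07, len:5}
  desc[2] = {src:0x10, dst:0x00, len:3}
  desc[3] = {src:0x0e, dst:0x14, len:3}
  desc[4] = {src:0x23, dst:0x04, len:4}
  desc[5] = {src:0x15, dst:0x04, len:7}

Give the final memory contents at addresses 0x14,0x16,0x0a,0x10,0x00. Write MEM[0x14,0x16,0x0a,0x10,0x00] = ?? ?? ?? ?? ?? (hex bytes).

MEM[0x14,0x16,0x0a,0x10,0x00] = 6c 49 87 49 49

D0: mem[0x1b..0x1c] <- [87 6f]
D1: mem[0x07..0x0b] <- [b9 c1 13 b5 87]
D2: mem[0x00..0x02] <- [49 d0 df]
D3: mem[0x14..0x16] <- [6c c6 49]
D4: mem[0x04..0x07] <- [22 51 27 8e]
D5: mem[0x04..0x0a] <- [c6 49 13 b5 87 6f 87]
query mem[0x14]=0x6c, mem[0x16]=0x49, mem[0x0a]=0x87, mem[0x10]=0x49, mem[0x00]=0x49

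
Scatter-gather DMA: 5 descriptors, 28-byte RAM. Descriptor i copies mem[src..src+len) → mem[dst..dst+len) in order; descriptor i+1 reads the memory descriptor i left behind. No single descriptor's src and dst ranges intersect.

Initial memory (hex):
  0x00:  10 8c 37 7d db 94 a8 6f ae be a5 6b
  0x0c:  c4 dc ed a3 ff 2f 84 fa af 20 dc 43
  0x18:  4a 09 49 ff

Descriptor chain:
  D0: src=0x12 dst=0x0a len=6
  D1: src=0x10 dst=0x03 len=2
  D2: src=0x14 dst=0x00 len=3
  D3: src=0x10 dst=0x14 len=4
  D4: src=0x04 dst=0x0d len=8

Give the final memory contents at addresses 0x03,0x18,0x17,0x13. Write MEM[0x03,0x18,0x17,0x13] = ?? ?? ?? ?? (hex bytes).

D0: mem[0x0a..0x0f] <- [84 fa af 20 dc 43]
D1: mem[0x03..0x04] <- [ff 2f]
D2: mem[0x00..0x02] <- [af 20 dc]
D3: mem[0x14..0x17] <- [ff 2f 84 fa]
D4: mem[0x0d..0x14] <- [2f 94 a8 6f ae be 84 fa]
query mem[0x03]=0xff, mem[0x18]=0x4a, mem[0x17]=0xfa, mem[0x13]=0x84

MEM[0x03,0x18,0x17,0x13] = ff 4a fa 84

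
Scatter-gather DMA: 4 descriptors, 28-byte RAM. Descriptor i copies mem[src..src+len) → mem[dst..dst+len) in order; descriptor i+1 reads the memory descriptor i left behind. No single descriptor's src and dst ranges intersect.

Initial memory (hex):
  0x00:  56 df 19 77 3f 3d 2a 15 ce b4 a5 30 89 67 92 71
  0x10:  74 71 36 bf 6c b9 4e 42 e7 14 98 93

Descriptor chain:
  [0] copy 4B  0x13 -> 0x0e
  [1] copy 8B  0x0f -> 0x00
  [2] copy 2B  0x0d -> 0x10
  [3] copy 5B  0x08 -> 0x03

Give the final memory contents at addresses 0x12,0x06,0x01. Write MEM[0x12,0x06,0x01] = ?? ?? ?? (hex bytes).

#0 dst[0x0e+4] := {0xbf,0x6c,0xb9,0x4e}
#1 dst[0x00+8] := {0x6c,0xb9,0x4e,0x36,0xbf,0x6c,0xb9,0x4e}
#2 dst[0x10+2] := {0x67,0xbf}
#3 dst[0x03+5] := {0xce,0xb4,0xa5,0x30,0x89}
query mem[0x12]=0x36, mem[0x06]=0x30, mem[0x01]=0xb9

MEM[0x12,0x06,0x01] = 36 30 b9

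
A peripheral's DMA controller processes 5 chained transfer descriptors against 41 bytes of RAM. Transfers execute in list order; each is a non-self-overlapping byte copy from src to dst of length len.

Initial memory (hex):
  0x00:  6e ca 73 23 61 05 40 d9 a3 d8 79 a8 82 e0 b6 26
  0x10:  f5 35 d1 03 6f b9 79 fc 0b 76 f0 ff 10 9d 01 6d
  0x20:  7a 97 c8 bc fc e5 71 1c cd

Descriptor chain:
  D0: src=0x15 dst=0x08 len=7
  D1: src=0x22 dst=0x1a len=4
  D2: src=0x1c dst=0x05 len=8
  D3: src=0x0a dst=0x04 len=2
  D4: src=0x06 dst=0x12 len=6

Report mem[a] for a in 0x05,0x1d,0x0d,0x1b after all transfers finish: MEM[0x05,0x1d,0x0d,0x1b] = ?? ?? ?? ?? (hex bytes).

[0] 0x15->0x08 len=7 : b9 79 fc 0b 76 f0 ff
[1] 0x22->0x1a len=4 : c8 bc fc e5
[2] 0x1c->0x05 len=8 : fc e5 01 6d 7a 97 c8 bc
[3] 0x0a->0x04 len=2 : 97 c8
[4] 0x06->0x12 len=6 : e5 01 6d 7a 97 c8
query mem[0x05]=0xc8, mem[0x1d]=0xe5, mem[0x0d]=0xf0, mem[0x1b]=0xbc

MEM[0x05,0x1d,0x0d,0x1b] = c8 e5 f0 bc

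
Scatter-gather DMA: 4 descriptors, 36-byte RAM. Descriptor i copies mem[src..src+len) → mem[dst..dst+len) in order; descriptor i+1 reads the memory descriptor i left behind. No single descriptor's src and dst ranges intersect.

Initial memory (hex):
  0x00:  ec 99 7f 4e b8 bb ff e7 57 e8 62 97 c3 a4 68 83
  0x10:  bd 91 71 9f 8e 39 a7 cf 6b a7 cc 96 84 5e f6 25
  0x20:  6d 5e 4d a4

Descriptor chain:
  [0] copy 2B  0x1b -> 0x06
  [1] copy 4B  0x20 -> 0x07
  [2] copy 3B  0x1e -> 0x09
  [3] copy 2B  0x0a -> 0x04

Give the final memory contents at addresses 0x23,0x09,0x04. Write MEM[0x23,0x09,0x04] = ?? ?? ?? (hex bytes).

MEM[0x23,0x09,0x04] = a4 f6 25

[0] 0x1b->0x06 len=2 : 96 84
[1] 0x20->0x07 len=4 : 6d 5e 4d a4
[2] 0x1e->0x09 len=3 : f6 25 6d
[3] 0x0a->0x04 len=2 : 25 6d
query mem[0x23]=0xa4, mem[0x09]=0xf6, mem[0x04]=0x25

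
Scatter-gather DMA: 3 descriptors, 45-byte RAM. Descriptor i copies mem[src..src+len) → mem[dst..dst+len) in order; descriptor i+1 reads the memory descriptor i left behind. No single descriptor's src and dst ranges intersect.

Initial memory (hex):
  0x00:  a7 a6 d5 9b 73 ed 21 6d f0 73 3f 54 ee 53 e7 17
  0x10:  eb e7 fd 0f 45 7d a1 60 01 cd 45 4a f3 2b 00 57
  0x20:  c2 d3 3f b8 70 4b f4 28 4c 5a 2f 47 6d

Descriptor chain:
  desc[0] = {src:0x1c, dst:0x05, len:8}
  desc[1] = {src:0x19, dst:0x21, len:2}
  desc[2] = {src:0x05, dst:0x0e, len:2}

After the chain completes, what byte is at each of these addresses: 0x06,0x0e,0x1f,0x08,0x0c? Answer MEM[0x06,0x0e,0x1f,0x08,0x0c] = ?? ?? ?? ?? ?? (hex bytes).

MEM[0x06,0x0e,0x1f,0x08,0x0c] = 2b f3 57 57 b8

  after D0: wrote 8B at 0x05 = f32b0057c2d33fb8
  after D1: wrote 2B at 0x21 = cd45
  after D2: wrote 2B at 0x0e = f32b
query mem[0x06]=0x2b, mem[0x0e]=0xf3, mem[0x1f]=0x57, mem[0x08]=0x57, mem[0x0c]=0xb8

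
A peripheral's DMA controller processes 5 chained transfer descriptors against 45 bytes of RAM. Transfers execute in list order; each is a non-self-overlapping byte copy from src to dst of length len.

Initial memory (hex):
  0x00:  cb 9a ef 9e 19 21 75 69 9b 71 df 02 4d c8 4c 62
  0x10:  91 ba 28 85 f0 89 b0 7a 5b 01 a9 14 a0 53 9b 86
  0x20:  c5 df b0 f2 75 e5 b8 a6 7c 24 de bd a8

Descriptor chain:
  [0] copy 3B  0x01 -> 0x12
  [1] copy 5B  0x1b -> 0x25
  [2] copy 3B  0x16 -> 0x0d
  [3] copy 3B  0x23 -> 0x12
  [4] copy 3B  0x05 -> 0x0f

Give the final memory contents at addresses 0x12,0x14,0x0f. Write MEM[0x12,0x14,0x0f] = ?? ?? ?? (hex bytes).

MEM[0x12,0x14,0x0f] = f2 14 21

D0: mem[0x12..0x14] <- [9a ef 9e]
D1: mem[0x25..0x29] <- [14 a0 53 9b 86]
D2: mem[0x0d..0x0f] <- [b0 7a 5b]
D3: mem[0x12..0x14] <- [f2 75 14]
D4: mem[0x0f..0x11] <- [21 75 69]
query mem[0x12]=0xf2, mem[0x14]=0x14, mem[0x0f]=0x21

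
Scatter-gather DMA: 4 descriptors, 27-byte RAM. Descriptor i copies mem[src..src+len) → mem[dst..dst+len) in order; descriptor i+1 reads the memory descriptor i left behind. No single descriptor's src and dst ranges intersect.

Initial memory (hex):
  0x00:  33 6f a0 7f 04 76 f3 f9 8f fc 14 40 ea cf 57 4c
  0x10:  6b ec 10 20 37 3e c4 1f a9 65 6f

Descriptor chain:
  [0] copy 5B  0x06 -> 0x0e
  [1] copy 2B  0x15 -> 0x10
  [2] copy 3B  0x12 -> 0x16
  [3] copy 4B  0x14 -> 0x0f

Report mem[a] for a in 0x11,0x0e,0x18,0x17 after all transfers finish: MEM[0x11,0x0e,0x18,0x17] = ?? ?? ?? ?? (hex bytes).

MEM[0x11,0x0e,0x18,0x17] = 14 f3 37 20

[0] 0x06->0x0e len=5 : f3 f9 8f fc 14
[1] 0x15->0x10 len=2 : 3e c4
[2] 0x12->0x16 len=3 : 14 20 37
[3] 0x14->0x0f len=4 : 37 3e 14 20
query mem[0x11]=0x14, mem[0x0e]=0xf3, mem[0x18]=0x37, mem[0x17]=0x20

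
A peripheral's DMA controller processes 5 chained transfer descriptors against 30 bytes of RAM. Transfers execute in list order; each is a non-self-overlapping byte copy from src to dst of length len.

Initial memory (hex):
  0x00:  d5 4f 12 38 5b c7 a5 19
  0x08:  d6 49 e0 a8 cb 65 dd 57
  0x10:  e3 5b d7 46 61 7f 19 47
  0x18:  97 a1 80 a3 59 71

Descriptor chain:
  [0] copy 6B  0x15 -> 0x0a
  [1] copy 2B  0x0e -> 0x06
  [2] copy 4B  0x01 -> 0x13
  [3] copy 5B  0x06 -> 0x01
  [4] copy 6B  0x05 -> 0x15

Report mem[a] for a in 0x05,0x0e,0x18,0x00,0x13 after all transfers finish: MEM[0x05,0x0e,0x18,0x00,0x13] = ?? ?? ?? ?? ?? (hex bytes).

MEM[0x05,0x0e,0x18,0x00,0x13] = 7f a1 d6 d5 4f

[0] 0x15->0x0a len=6 : 7f 19 47 97 a1 80
[1] 0x0e->0x06 len=2 : a1 80
[2] 0x01->0x13 len=4 : 4f 12 38 5b
[3] 0x06->0x01 len=5 : a1 80 d6 49 7f
[4] 0x05->0x15 len=6 : 7f a1 80 d6 49 7f
query mem[0x05]=0x7f, mem[0x0e]=0xa1, mem[0x18]=0xd6, mem[0x00]=0xd5, mem[0x13]=0x4f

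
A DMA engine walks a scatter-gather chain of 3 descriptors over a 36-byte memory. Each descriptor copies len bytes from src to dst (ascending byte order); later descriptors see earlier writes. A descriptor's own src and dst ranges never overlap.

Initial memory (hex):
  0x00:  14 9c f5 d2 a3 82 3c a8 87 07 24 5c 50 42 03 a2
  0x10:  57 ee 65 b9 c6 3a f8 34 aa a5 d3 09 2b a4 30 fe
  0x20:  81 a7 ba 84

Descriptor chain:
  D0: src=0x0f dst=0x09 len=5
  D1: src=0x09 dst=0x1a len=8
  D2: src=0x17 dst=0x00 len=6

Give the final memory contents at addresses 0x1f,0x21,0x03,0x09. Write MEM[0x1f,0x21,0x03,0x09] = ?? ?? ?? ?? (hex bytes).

MEM[0x1f,0x21,0x03,0x09] = 03 57 a2 a2

[0] 0x0f->0x09 len=5 : a2 57 ee 65 b9
[1] 0x09->0x1a len=8 : a2 57 ee 65 b9 03 a2 57
[2] 0x17->0x00 len=6 : 34 aa a5 a2 57 ee
query mem[0x1f]=0x03, mem[0x21]=0x57, mem[0x03]=0xa2, mem[0x09]=0xa2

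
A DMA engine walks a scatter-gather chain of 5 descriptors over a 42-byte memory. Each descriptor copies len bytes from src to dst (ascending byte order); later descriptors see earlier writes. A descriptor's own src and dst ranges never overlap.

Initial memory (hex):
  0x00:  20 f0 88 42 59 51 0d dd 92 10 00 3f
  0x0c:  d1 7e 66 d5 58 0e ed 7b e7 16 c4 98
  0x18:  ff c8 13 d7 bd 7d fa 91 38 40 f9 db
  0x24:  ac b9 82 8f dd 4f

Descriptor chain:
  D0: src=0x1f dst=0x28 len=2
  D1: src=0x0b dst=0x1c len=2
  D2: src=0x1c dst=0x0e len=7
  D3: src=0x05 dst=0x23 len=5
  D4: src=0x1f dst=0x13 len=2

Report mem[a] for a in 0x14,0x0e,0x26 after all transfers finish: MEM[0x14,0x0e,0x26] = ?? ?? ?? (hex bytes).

D0: mem[0x28..0x29] <- [91 38]
D1: mem[0x1c..0x1d] <- [3f d1]
D2: mem[0x0e..0x14] <- [3f d1 fa 91 38 40 f9]
D3: mem[0x23..0x27] <- [51 0d dd 92 10]
D4: mem[0x13..0x14] <- [91 38]
query mem[0x14]=0x38, mem[0x0e]=0x3f, mem[0x26]=0x92

MEM[0x14,0x0e,0x26] = 38 3f 92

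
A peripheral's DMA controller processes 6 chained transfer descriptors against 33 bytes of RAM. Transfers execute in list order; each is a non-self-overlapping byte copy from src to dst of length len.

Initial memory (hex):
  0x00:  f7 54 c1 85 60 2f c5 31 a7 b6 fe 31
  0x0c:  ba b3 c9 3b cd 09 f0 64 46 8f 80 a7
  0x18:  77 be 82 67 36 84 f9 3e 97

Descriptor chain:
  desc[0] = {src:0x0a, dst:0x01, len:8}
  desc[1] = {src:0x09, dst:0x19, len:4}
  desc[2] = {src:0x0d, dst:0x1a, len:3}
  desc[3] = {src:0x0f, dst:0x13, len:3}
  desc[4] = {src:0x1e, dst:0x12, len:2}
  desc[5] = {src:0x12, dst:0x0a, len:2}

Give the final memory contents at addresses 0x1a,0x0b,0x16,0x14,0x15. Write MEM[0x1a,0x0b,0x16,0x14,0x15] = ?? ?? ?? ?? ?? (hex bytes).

#0 dst[0x01+8] := {0xfe,0x31,0xba,0xb3,0xc9,0x3b,0xcd,0x09}
#1 dst[0x19+4] := {0xb6,0xfe,0x31,0xba}
#2 dst[0x1a+3] := {0xb3,0xc9,0x3b}
#3 dst[0x13+3] := {0x3b,0xcd,0x09}
#4 dst[0x12+2] := {0xf9,0x3e}
#5 dst[0x0a+2] := {0xf9,0x3e}
query mem[0x1a]=0xb3, mem[0x0b]=0x3e, mem[0x16]=0x80, mem[0x14]=0xcd, mem[0x15]=0x09

MEM[0x1a,0x0b,0x16,0x14,0x15] = b3 3e 80 cd 09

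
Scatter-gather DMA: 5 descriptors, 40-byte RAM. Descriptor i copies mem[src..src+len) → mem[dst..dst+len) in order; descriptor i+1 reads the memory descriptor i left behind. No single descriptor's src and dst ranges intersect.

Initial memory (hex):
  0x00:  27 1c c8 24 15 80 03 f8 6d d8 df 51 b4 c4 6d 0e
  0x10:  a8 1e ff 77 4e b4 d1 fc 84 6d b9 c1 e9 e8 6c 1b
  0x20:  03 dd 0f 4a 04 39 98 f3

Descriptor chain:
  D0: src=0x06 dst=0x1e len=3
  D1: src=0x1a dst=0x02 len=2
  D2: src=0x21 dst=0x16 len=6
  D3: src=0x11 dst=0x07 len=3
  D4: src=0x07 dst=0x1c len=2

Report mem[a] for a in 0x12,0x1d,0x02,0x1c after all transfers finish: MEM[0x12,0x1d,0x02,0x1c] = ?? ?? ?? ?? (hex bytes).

  after D0: wrote 3B at 0x1e = 03f86d
  after D1: wrote 2B at 0x02 = b9c1
  after D2: wrote 6B at 0x16 = dd0f4a043998
  after D3: wrote 3B at 0x07 = 1eff77
  after D4: wrote 2B at 0x1c = 1eff
query mem[0x12]=0xff, mem[0x1d]=0xff, mem[0x02]=0xb9, mem[0x1c]=0x1e

MEM[0x12,0x1d,0x02,0x1c] = ff ff b9 1e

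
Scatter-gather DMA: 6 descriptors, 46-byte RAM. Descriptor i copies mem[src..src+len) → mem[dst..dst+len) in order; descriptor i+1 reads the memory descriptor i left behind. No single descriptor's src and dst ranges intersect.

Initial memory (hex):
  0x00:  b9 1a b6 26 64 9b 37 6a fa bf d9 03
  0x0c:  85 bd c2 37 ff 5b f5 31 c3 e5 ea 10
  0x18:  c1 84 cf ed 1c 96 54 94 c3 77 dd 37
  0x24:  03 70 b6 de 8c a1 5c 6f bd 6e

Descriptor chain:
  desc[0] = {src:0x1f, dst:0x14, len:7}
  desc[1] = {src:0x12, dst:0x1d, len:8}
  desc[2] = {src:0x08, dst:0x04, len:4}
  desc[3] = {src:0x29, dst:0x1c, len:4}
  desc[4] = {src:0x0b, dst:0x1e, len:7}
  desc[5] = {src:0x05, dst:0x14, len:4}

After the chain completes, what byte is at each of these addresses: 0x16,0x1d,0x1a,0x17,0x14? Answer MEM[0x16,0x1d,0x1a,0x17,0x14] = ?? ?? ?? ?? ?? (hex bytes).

MEM[0x16,0x1d,0x1a,0x17,0x14] = 03 5c 70 fa bf

#0 dst[0x14+7] := {0x94,0xc3,0x77,0xdd,0x37,0x03,0x70}
#1 dst[0x1d+8] := {0xf5,0x31,0x94,0xc3,0x77,0xdd,0x37,0x03}
#2 dst[0x04+4] := {0xfa,0xbf,0xd9,0x03}
#3 dst[0x1c+4] := {0xa1,0x5c,0x6f,0xbd}
#4 dst[0x1e+7] := {0x03,0x85,0xbd,0xc2,0x37,0xff,0x5b}
#5 dst[0x14+4] := {0xbf,0xd9,0x03,0xfa}
query mem[0x16]=0x03, mem[0x1d]=0x5c, mem[0x1a]=0x70, mem[0x17]=0xfa, mem[0x14]=0xbf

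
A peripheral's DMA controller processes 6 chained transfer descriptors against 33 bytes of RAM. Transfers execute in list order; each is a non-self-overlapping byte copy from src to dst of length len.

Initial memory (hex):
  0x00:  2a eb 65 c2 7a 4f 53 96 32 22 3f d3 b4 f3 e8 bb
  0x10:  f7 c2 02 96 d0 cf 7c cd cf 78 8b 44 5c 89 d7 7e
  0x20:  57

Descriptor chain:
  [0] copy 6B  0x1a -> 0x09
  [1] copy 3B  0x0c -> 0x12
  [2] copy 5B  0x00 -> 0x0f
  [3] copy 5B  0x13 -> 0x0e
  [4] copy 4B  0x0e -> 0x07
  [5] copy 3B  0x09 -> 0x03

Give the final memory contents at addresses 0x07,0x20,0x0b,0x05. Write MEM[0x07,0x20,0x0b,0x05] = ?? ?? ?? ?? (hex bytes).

MEM[0x07,0x20,0x0b,0x05] = 7a 57 5c 5c

#0 dst[0x09+6] := {0x8b,0x44,0x5c,0x89,0xd7,0x7e}
#1 dst[0x12+3] := {0x89,0xd7,0x7e}
#2 dst[0x0f+5] := {0x2a,0xeb,0x65,0xc2,0x7a}
#3 dst[0x0e+5] := {0x7a,0x7e,0xcf,0x7c,0xcd}
#4 dst[0x07+4] := {0x7a,0x7e,0xcf,0x7c}
#5 dst[0x03+3] := {0xcf,0x7c,0x5c}
query mem[0x07]=0x7a, mem[0x20]=0x57, mem[0x0b]=0x5c, mem[0x05]=0x5c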